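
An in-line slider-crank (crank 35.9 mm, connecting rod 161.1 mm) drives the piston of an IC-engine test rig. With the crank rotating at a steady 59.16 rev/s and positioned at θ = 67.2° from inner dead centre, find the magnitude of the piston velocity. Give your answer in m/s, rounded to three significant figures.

13.4

ω = 2π·59.2 = 371.7 rad/s
For an in-line slider-crank, x = r cosθ + √(L² − r² sin²θ), so v = −rω sinθ·[1 + r cosθ/√(L² − r² sin²θ)].
With r = 0.0359 m, L = 0.1611 m, θ = 67.2°: √(L² − r² sin²θ) = 0.15766 m.
v = −0.0359·371.7·0.92186·[1 + 0.0359·0.38752/0.15766] = -13.387 m/s.
|v| = 13.387 m/s.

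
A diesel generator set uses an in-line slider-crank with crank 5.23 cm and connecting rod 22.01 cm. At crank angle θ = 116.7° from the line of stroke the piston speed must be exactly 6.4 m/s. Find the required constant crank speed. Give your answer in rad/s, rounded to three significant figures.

154

For an in-line slider-crank, |v_piston| = rω|sinθ|·[1 + r cosθ/√(L² − r² sin²θ)].
With r = 0.0523 m, L = 0.2201 m, θ = 116.7°: the bracketed kinematic factor |dx/dθ| = 0.041618 m.
ω = v/|dx/dθ| = 6.4/0.041618 = 153.78 rad/s.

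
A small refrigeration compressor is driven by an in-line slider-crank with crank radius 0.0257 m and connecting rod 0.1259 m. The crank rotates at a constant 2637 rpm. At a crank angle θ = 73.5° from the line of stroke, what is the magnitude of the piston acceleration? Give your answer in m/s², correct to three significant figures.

ω = 2π·2637/60 = 276.1 rad/s
x(θ) = r cosθ + √(L² − r² sin²θ); with ω constant, a = ω²·d²x/dθ².
d²x/dθ² = −r cosθ − r²(cos2θ)/√u − r⁴ sin²2θ/(4u^{3/2}),  u = L² − r² sin²θ = 0.0152436 m².
Substituting r = 0.0257 m, L = 0.1259 m, θ = 73.5°: d²x/dθ² = -0.0028298 m.
a = ω²·d²x/dθ² = (276.1)²·(-0.0028298) = -215.79 m/s²;  |a| = 215.79 m/s².

216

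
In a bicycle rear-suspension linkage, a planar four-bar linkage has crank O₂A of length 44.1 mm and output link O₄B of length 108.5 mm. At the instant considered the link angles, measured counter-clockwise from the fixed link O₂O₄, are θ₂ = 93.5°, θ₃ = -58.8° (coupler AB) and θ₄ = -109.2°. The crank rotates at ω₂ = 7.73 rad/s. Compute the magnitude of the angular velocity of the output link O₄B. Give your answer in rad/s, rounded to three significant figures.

ω₂ = 7.73 rad/s
Differentiating the loop-closure r₂e^{iθ₂}+r₃e^{iθ₃}=r₁+r₄e^{iθ₄} gives r₂ω₂e^{iθ₂}+r₃ω₃e^{iθ₃}=r₄ω₄e^{iθ₄}.
Eliminating the other unknown: ω₄ = r₂ω₂ sin(θ₂−θ₃) / [r₄ sin(θ₄−θ₃)].
Numerator sine = +0.46484; denominator sine = -0.77051.
Result = 0.0441·7.73·(+0.46484) / (0.1085·(-0.77051)) = -1.8955 rad/s; magnitude 1.8955 rad/s.

1.90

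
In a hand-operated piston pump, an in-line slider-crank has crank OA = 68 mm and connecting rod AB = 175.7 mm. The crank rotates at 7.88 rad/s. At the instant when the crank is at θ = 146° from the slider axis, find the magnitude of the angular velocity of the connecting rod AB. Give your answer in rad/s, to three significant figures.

2.59

ω = 7.88 rad/s
The rod makes angle φ with the slider axis where L sinφ = r sinθ; differentiating, L cosφ·φ̇ = r ω cosθ.
L cosφ = √(L² − r² sin²θ) = 0.17154 m.
|ω_rod| = r ω |cosθ| / √(L² − r² sin²θ) = 0.068·7.88·0.82904/0.17154 = 2.5897 rad/s.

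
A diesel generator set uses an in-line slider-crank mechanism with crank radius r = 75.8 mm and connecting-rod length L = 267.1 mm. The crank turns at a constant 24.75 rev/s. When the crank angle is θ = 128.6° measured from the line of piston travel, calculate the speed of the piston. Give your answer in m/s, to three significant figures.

ω = 2π·24.8 = 155.5 rad/s
For an in-line slider-crank, x = r cosθ + √(L² − r² sin²θ), so v = −rω sinθ·[1 + r cosθ/√(L² − r² sin²θ)].
With r = 0.0758 m, L = 0.2671 m, θ = 128.6°: √(L² − r² sin²θ) = 0.26045 m.
v = −0.0758·155.5·0.78152·[1 + 0.0758·-0.62388/0.26045] = -7.5395 m/s.
|v| = 7.5395 m/s.

7.54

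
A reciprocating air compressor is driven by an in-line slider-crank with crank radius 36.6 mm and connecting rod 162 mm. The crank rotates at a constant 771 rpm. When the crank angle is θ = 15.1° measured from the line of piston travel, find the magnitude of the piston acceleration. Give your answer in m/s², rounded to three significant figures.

277

ω = 2π·771/60 = 80.74 rad/s
x(θ) = r cosθ + √(L² − r² sin²θ); with ω constant, a = ω²·d²x/dθ².
d²x/dθ² = −r cosθ − r²(cos2θ)/√u − r⁴ sin²2θ/(4u^{3/2}),  u = L² − r² sin²θ = 0.0261531 m².
Substituting r = 0.0366 m, L = 0.162 m, θ = 15.1°: d²x/dθ² = -0.042522 m.
a = ω²·d²x/dθ² = (80.74)²·(-0.042522) = -277.19 m/s²;  |a| = 277.19 m/s².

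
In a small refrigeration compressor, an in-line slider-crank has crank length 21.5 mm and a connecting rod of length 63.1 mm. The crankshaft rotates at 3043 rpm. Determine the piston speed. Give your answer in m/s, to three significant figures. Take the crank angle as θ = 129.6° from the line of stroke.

4.09

ω = 2π·3043/60 = 318.7 rad/s
For an in-line slider-crank, x = r cosθ + √(L² − r² sin²θ), so v = −rω sinθ·[1 + r cosθ/√(L² − r² sin²θ)].
With r = 0.0215 m, L = 0.0631 m, θ = 129.6°: √(L² − r² sin²θ) = 0.060887 m.
v = −0.0215·318.7·0.77051·[1 + 0.0215·-0.63742/0.060887] = -4.0908 m/s.
|v| = 4.0908 m/s.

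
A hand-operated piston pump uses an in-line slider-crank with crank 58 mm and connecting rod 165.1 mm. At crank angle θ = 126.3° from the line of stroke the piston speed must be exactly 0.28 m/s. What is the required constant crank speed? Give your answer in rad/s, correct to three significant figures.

For an in-line slider-crank, |v_piston| = rω|sinθ|·[1 + r cosθ/√(L² − r² sin²θ)].
With r = 0.058 m, L = 0.1651 m, θ = 126.3°: the bracketed kinematic factor |dx/dθ| = 0.036608 m.
ω = v/|dx/dθ| = 0.28/0.036608 = 7.6487 rad/s.

7.65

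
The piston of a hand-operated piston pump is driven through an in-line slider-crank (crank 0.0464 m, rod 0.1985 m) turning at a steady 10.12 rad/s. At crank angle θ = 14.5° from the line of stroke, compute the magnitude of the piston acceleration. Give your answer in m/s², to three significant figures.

5.58

ω = 10.12 rad/s
x(θ) = r cosθ + √(L² − r² sin²θ); with ω constant, a = ω²·d²x/dθ².
d²x/dθ² = −r cosθ − r²(cos2θ)/√u − r⁴ sin²2θ/(4u^{3/2}),  u = L² − r² sin²θ = 0.0392673 m².
Substituting r = 0.0464 m, L = 0.1985 m, θ = 14.5°: d²x/dθ² = -0.05446 m.
a = ω²·d²x/dθ² = (10.12)²·(-0.05446) = -5.5774 m/s²;  |a| = 5.5774 m/s².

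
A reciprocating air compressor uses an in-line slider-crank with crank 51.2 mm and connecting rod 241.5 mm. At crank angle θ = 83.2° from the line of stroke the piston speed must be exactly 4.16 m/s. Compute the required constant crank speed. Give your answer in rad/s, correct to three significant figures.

79.8

For an in-line slider-crank, |v_piston| = rω|sinθ|·[1 + r cosθ/√(L² − r² sin²θ)].
With r = 0.0512 m, L = 0.2415 m, θ = 83.2°: the bracketed kinematic factor |dx/dθ| = 0.052145 m.
ω = v/|dx/dθ| = 4.16/0.052145 = 79.777 rad/s.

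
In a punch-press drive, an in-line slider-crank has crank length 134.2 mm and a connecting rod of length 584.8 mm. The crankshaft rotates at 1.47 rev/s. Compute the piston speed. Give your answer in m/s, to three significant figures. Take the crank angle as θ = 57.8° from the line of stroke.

ω = 2π·1.47 = 9.236 rad/s
For an in-line slider-crank, x = r cosθ + √(L² − r² sin²θ), so v = −rω sinθ·[1 + r cosθ/√(L² − r² sin²θ)].
With r = 0.1342 m, L = 0.5848 m, θ = 57.8°: √(L² − r² sin²θ) = 0.57367 m.
v = −0.1342·9.236·0.84619·[1 + 0.1342·0.53288/0.57367] = -1.1796 m/s.
|v| = 1.1796 m/s.

1.18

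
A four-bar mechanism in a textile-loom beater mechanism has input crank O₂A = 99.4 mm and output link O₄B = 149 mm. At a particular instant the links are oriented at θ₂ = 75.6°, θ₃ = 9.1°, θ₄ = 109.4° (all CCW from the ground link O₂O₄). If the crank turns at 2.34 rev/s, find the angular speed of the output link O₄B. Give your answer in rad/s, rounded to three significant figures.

ω₂ = 14.7 rad/s (from 2.34 rev/s).
Differentiating the loop-closure r₂e^{iθ₂}+r₃e^{iθ₃}=r₁+r₄e^{iθ₄} gives r₂ω₂e^{iθ₂}+r₃ω₃e^{iθ₃}=r₄ω₄e^{iθ₄}.
Eliminating the other unknown: ω₄ = r₂ω₂ sin(θ₂−θ₃) / [r₄ sin(θ₄−θ₃)].
Numerator sine = +0.91706; denominator sine = +0.98389.
Result = 0.0994·14.7·(+0.91706) / (0.149·(+0.98389)) = +9.1422 rad/s; magnitude 9.1422 rad/s.

9.14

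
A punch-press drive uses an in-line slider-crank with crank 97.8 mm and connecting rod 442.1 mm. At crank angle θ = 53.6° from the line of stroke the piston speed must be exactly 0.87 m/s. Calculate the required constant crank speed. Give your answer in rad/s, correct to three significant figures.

9.75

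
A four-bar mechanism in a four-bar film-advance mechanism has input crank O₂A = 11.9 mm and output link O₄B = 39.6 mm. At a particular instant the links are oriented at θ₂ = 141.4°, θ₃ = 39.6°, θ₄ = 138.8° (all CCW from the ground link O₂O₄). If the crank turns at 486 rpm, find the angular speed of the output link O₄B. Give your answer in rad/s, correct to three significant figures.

15.2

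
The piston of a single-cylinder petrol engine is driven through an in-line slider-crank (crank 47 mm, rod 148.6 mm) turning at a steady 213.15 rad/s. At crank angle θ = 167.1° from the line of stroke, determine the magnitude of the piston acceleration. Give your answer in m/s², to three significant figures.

1470

ω = 213.2 rad/s
x(θ) = r cosθ + √(L² − r² sin²θ); with ω constant, a = ω²·d²x/dθ².
d²x/dθ² = −r cosθ − r²(cos2θ)/√u − r⁴ sin²2θ/(4u^{3/2}),  u = L² − r² sin²θ = 0.0219719 m².
Substituting r = 0.047 m, L = 0.1486 m, θ = 167.1°: d²x/dθ² = +0.032326 m.
a = ω²·d²x/dθ² = (213.2)²·(+0.032326) = +1468.7 m/s²;  |a| = 1468.7 m/s².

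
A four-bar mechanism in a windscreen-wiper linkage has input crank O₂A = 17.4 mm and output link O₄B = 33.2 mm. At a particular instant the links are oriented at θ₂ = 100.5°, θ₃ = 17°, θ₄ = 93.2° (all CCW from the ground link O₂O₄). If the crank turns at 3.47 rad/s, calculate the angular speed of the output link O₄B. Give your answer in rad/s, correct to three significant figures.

1.86

ω₂ = 3.47 rad/s
Differentiating the loop-closure r₂e^{iθ₂}+r₃e^{iθ₃}=r₁+r₄e^{iθ₄} gives r₂ω₂e^{iθ₂}+r₃ω₃e^{iθ₃}=r₄ω₄e^{iθ₄}.
Eliminating the other unknown: ω₄ = r₂ω₂ sin(θ₂−θ₃) / [r₄ sin(θ₄−θ₃)].
Numerator sine = +0.99357; denominator sine = +0.97113.
Result = 0.0174·3.47·(+0.99357) / (0.0332·(+0.97113)) = +1.8606 rad/s; magnitude 1.8606 rad/s.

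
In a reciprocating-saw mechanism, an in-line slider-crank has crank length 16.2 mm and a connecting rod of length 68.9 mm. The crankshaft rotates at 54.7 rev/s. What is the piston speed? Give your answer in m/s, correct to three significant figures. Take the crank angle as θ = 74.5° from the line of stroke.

5.71

ω = 2π·54.7 = 343.7 rad/s
For an in-line slider-crank, x = r cosθ + √(L² − r² sin²θ), so v = −rω sinθ·[1 + r cosθ/√(L² − r² sin²θ)].
With r = 0.0162 m, L = 0.0689 m, θ = 74.5°: √(L² − r² sin²θ) = 0.067108 m.
v = −0.0162·343.7·0.96363·[1 + 0.0162·0.26724/0.067108] = -5.7114 m/s.
|v| = 5.7114 m/s.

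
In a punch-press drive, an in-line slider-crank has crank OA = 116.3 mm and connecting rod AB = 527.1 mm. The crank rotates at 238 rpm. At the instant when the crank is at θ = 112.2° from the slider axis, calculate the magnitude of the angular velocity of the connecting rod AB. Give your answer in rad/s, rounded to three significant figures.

2.12

ω = 24.92 rad/s (converted from 238 rpm).
The rod makes angle φ with the slider axis where L sinφ = r sinθ; differentiating, L cosφ·φ̇ = r ω cosθ.
L cosφ = √(L² − r² sin²θ) = 0.51598 m.
|ω_rod| = r ω |cosθ| / √(L² − r² sin²θ) = 0.1163·24.92·0.37784/0.51598 = 2.1225 rad/s.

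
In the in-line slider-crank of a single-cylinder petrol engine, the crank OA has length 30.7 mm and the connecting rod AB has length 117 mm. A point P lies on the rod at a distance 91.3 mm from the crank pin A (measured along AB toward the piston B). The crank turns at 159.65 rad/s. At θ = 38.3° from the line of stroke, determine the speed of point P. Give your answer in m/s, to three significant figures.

3.63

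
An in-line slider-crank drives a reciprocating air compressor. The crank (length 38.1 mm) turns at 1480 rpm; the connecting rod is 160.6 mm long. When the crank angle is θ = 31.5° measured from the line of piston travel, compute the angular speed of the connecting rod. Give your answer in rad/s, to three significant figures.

ω = 155 rad/s (converted from 1480 rpm).
The rod makes angle φ with the slider axis where L sinφ = r sinθ; differentiating, L cosφ·φ̇ = r ω cosθ.
L cosφ = √(L² − r² sin²θ) = 0.15936 m.
|ω_rod| = r ω |cosθ| / √(L² − r² sin²θ) = 0.0381·155·0.85264/0.15936 = 31.594 rad/s.

31.6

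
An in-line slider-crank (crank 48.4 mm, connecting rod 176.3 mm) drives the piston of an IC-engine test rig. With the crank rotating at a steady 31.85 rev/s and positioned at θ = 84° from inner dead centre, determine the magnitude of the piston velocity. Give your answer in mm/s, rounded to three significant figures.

ω = 2π·31.9 = 200.1 rad/s
For an in-line slider-crank, x = r cosθ + √(L² − r² sin²θ), so v = −rω sinθ·[1 + r cosθ/√(L² − r² sin²θ)].
With r = 0.0484 m, L = 0.1763 m, θ = 84°: √(L² − r² sin²θ) = 0.1696 m.
v = −0.0484·200.1·0.99452·[1 + 0.0484·0.10453/0.1696] = -9.9201 m/s.
|v| = 9.9201 m/s = 9920.1 mm/s.

9920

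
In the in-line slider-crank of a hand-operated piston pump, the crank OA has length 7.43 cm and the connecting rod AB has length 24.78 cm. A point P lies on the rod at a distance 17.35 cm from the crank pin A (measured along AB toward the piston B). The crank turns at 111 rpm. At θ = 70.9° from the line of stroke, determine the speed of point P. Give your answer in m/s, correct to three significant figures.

0.879

ω = 11.62 rad/s.  Crank-pin speed |V_A| = rω = 0.86366 m/s, perpendicular to OA.
Rod angle: sinφ = −(r/L) sinθ ⇒ φ = -16.459°; ω_rod = −rω cosθ/√(L²−r²sin²θ) = -1.1892 rad/s.
V_P = V_A + ω_rod × AP, with AP = 0.1735 m along the rod.
Components: V_Px = −rω sinθ − a·ω_rod·sinφ = -0.87457 m/s;  V_Py = rω cosθ + a·ω_rod·cosφ = +0.084735 m/s.
|V_P| = √(V_Px² + V_Py²) = 0.87866 m/s.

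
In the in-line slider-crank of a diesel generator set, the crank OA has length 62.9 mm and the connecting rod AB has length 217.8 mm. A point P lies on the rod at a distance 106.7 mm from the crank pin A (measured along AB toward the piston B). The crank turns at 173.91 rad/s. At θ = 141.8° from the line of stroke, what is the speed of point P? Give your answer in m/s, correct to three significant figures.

7.43

ω = 173.9 rad/s.  Crank-pin speed |V_A| = rω = 10.939 m/s, perpendicular to OA.
Rod angle: sinφ = −(r/L) sinθ ⇒ φ = -10.288°; ω_rod = −rω cosθ/√(L²−r²sin²θ) = +40.114 rad/s.
V_P = V_A + ω_rod × AP, with AP = 0.1067 m along the rod.
Components: V_Px = −rω sinθ − a·ω_rod·sinφ = -6.0003 m/s;  V_Py = rω cosθ + a·ω_rod·cosφ = -4.3851 m/s.
|V_P| = √(V_Px² + V_Py²) = 7.4319 m/s.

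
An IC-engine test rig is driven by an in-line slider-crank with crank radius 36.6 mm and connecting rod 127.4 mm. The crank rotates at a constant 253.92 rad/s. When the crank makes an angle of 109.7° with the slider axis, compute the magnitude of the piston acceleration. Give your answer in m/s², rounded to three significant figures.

1330

ω = 253.9 rad/s
x(θ) = r cosθ + √(L² − r² sin²θ); with ω constant, a = ω²·d²x/dθ².
d²x/dθ² = −r cosθ − r²(cos2θ)/√u − r⁴ sin²2θ/(4u^{3/2}),  u = L² − r² sin²θ = 0.0150434 m².
Substituting r = 0.0366 m, L = 0.1274 m, θ = 109.7°: d²x/dθ² = +0.020679 m.
a = ω²·d²x/dθ² = (253.9)²·(+0.020679) = +1333.3 m/s²;  |a| = 1333.3 m/s².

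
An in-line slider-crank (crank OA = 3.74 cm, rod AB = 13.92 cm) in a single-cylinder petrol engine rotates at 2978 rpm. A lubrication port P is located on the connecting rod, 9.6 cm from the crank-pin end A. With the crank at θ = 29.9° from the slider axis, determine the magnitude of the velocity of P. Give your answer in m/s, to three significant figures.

7.45

ω = 311.9 rad/s.  Crank-pin speed |V_A| = rω = 11.663 m/s, perpendicular to OA.
Rod angle: sinφ = −(r/L) sinθ ⇒ φ = -7.697°; ω_rod = −rω cosθ/√(L²−r²sin²θ) = -73.297 rad/s.
V_P = V_A + ω_rod × AP, with AP = 0.096 m along the rod.
Components: V_Px = −rω sinθ − a·ω_rod·sinφ = -6.7565 m/s;  V_Py = rω cosθ + a·ω_rod·cosφ = +3.1379 m/s.
|V_P| = √(V_Px² + V_Py²) = 7.4496 m/s.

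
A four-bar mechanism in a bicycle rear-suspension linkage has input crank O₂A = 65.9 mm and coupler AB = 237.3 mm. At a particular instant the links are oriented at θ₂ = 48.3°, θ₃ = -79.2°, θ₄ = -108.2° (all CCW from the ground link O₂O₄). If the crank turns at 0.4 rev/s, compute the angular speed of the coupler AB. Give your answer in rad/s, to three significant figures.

ω₂ = 2.513 rad/s (from 0.4 rev/s).
Differentiating the loop-closure r₂e^{iθ₂}+r₃e^{iθ₃}=r₁+r₄e^{iθ₄} gives r₂ω₂e^{iθ₂}+r₃ω₃e^{iθ₃}=r₄ω₄e^{iθ₄}.
Eliminating the other unknown: ω₃ = r₂ω₂ sin(θ₄−θ₂) / [r₃ sin(θ₃−θ₄)].
Numerator sine = -0.39875; denominator sine = +0.48481.
Result = 0.0659·2.513·(-0.39875) / (0.2373·(+0.48481)) = -0.57406 rad/s; magnitude 0.57406 rad/s.

0.574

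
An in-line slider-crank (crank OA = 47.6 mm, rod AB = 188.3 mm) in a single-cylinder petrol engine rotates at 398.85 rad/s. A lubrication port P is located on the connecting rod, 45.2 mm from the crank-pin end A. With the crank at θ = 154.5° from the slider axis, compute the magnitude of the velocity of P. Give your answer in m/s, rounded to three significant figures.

15.1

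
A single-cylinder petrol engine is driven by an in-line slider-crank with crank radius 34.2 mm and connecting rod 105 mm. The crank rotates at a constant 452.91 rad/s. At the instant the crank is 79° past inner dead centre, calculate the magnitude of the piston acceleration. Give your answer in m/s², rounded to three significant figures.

887

ω = 452.9 rad/s
x(θ) = r cosθ + √(L² − r² sin²θ); with ω constant, a = ω²·d²x/dθ².
d²x/dθ² = −r cosθ − r²(cos2θ)/√u − r⁴ sin²2θ/(4u^{3/2}),  u = L² − r² sin²θ = 0.00989794 m².
Substituting r = 0.0342 m, L = 0.105 m, θ = 79°: d²x/dθ² = +0.0043261 m.
a = ω²·d²x/dθ² = (452.9)²·(+0.0043261) = +887.4 m/s²;  |a| = 887.4 m/s².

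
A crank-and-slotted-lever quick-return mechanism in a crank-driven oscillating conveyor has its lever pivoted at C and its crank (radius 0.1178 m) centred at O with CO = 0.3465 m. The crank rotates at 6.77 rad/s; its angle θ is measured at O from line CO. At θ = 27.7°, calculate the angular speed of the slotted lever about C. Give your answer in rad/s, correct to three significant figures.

ω = 6.77 rad/s
Crank pin A relative to C: A = (d + r cosθ, r sinθ); lever angle φ = atan2(r sinθ, d + r cosθ).
Differentiating tanφ: φ̇ = rω(d cosθ + r)/(d² + r² + 2dr cosθ).
d² + r² + 2dr cosθ = |CA|² = 0.206219 m²;  d cosθ + r = +0.42459 m.
|ω_lever| = |0.1178·6.77·+0.42459| / 0.206219 = 1.642 rad/s.

1.64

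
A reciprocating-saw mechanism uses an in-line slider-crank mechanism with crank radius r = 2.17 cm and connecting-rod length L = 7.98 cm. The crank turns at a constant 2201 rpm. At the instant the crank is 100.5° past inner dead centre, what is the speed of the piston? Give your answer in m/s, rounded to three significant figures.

4.66

ω = 2π·2201/60 = 230.5 rad/s
For an in-line slider-crank, x = r cosθ + √(L² − r² sin²θ), so v = −rω sinθ·[1 + r cosθ/√(L² − r² sin²θ)].
With r = 0.0217 m, L = 0.0798 m, θ = 100.5°: √(L² − r² sin²θ) = 0.076895 m.
v = −0.0217·230.5·0.98325·[1 + 0.0217·-0.18224/0.076895] = -4.6649 m/s.
|v| = 4.6649 m/s.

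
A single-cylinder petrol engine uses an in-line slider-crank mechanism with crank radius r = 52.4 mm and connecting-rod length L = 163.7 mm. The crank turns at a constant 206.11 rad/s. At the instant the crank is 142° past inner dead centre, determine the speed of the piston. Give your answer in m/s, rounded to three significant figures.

4.94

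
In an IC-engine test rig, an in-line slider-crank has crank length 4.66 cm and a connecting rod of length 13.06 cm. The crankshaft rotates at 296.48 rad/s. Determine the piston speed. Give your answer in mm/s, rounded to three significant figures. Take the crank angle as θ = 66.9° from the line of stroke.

ω = 296.5 rad/s
For an in-line slider-crank, x = r cosθ + √(L² − r² sin²θ), so v = −rω sinθ·[1 + r cosθ/√(L² − r² sin²θ)].
With r = 0.0466 m, L = 0.1306 m, θ = 66.9°: √(L² − r² sin²θ) = 0.12337 m.
v = −0.0466·296.5·0.91982·[1 + 0.0466·0.39234/0.12337] = -14.592 m/s.
|v| = 14.592 m/s = 14592 mm/s.

14600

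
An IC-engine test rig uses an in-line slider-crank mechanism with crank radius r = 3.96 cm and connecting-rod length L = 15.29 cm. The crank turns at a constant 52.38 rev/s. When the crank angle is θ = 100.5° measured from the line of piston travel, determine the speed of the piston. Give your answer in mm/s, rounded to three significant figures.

12200

ω = 2π·52.4 = 329.1 rad/s
For an in-line slider-crank, x = r cosθ + √(L² − r² sin²θ), so v = −rω sinθ·[1 + r cosθ/√(L² − r² sin²θ)].
With r = 0.0396 m, L = 0.1529 m, θ = 100.5°: √(L² − r² sin²θ) = 0.14786 m.
v = −0.0396·329.1·0.98325·[1 + 0.0396·-0.18224/0.14786] = -12.189 m/s.
|v| = 12.189 m/s = 12189 mm/s.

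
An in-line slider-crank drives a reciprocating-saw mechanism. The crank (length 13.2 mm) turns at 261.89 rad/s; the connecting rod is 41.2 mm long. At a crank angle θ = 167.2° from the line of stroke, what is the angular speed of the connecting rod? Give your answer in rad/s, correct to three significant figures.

82.0

ω = 261.9 rad/s
The rod makes angle φ with the slider axis where L sinφ = r sinθ; differentiating, L cosφ·φ̇ = r ω cosθ.
L cosφ = √(L² − r² sin²θ) = 0.041096 m.
|ω_rod| = r ω |cosθ| / √(L² − r² sin²θ) = 0.0132·261.9·0.97515/0.041096 = 82.028 rad/s.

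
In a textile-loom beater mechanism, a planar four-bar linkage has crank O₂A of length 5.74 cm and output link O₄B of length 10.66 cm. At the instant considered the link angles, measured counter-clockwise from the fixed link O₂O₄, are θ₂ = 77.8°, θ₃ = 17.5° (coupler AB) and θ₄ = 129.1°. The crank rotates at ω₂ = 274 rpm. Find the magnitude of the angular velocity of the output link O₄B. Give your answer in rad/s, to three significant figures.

14.4

ω₂ = 28.69 rad/s (from 274 rpm).
Differentiating the loop-closure r₂e^{iθ₂}+r₃e^{iθ₃}=r₁+r₄e^{iθ₄} gives r₂ω₂e^{iθ₂}+r₃ω₃e^{iθ₃}=r₄ω₄e^{iθ₄}.
Eliminating the other unknown: ω₄ = r₂ω₂ sin(θ₂−θ₃) / [r₄ sin(θ₄−θ₃)].
Numerator sine = +0.86863; denominator sine = +0.92978.
Result = 0.0574·28.69·(+0.86863) / (0.1066·(+0.92978)) = +14.434 rad/s; magnitude 14.434 rad/s.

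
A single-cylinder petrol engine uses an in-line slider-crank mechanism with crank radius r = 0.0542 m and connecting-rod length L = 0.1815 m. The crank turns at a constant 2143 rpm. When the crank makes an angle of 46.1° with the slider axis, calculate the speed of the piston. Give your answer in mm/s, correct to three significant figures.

ω = 2π·2143/60 = 224.4 rad/s
For an in-line slider-crank, x = r cosθ + √(L² − r² sin²θ), so v = −rω sinθ·[1 + r cosθ/√(L² − r² sin²θ)].
With r = 0.0542 m, L = 0.1815 m, θ = 46.1°: √(L² − r² sin²θ) = 0.17725 m.
v = −0.0542·224.4·0.72055·[1 + 0.0542·0.69340/0.17725] = -10.623 m/s.
|v| = 10.623 m/s = 10623 mm/s.

10600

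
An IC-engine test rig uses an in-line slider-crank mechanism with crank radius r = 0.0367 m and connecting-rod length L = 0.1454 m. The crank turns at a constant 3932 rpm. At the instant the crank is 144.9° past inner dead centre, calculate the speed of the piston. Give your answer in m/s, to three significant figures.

ω = 2π·3932/60 = 411.8 rad/s
For an in-line slider-crank, x = r cosθ + √(L² − r² sin²θ), so v = −rω sinθ·[1 + r cosθ/√(L² − r² sin²θ)].
With r = 0.0367 m, L = 0.1454 m, θ = 144.9°: √(L² − r² sin²θ) = 0.14386 m.
v = −0.0367·411.8·0.57501·[1 + 0.0367·-0.81815/0.14386] = -6.8756 m/s.
|v| = 6.8756 m/s.

6.88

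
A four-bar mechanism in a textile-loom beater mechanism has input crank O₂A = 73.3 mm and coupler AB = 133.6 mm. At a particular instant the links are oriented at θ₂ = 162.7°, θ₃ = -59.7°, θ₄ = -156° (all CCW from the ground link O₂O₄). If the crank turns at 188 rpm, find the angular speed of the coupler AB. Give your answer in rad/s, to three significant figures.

7.17

ω₂ = 19.69 rad/s (from 188 rpm).
Differentiating the loop-closure r₂e^{iθ₂}+r₃e^{iθ₃}=r₁+r₄e^{iθ₄} gives r₂ω₂e^{iθ₂}+r₃ω₃e^{iθ₃}=r₄ω₄e^{iθ₄}.
Eliminating the other unknown: ω₃ = r₂ω₂ sin(θ₄−θ₂) / [r₃ sin(θ₃−θ₄)].
Numerator sine = +0.66000; denominator sine = +0.99396.
Result = 0.0733·19.69·(+0.66000) / (0.1336·(+0.99396)) = +7.1723 rad/s; magnitude 7.1723 rad/s.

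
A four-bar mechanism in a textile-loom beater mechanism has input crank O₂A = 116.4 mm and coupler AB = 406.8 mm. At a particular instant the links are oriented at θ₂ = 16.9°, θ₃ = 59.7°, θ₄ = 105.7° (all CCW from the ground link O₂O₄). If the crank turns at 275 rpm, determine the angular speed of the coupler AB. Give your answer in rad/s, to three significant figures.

ω₂ = 28.8 rad/s (from 275 rpm).
Differentiating the loop-closure r₂e^{iθ₂}+r₃e^{iθ₃}=r₁+r₄e^{iθ₄} gives r₂ω₂e^{iθ₂}+r₃ω₃e^{iθ₃}=r₄ω₄e^{iθ₄}.
Eliminating the other unknown: ω₃ = r₂ω₂ sin(θ₄−θ₂) / [r₃ sin(θ₃−θ₄)].
Numerator sine = +0.99978; denominator sine = -0.71934.
Result = 0.1164·28.8·(+0.99978) / (0.4068·(-0.71934)) = -11.453 rad/s; magnitude 11.453 rad/s.

11.5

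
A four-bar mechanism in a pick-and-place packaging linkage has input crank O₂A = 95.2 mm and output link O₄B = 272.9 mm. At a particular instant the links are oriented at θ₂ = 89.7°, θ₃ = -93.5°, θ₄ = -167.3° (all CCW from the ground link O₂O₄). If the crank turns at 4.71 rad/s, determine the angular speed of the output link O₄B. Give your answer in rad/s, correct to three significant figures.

0.0955

ω₂ = 4.71 rad/s
Differentiating the loop-closure r₂e^{iθ₂}+r₃e^{iθ₃}=r₁+r₄e^{iθ₄} gives r₂ω₂e^{iθ₂}+r₃ω₃e^{iθ₃}=r₄ω₄e^{iθ₄}.
Eliminating the other unknown: ω₄ = r₂ω₂ sin(θ₂−θ₃) / [r₄ sin(θ₄−θ₃)].
Numerator sine = -0.05582; denominator sine = -0.96029.
Result = 0.0952·4.71·(-0.05582) / (0.2729·(-0.96029)) = +0.095511 rad/s; magnitude 0.095511 rad/s.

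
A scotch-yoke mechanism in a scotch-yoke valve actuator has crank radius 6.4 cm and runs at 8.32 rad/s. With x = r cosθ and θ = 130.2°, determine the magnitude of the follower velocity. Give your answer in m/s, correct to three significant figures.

ω = 8.32 rad/s
x = r cosθ ⇒ ẋ = −rω sinθ.
|v| = rω|sinθ| = 0.064·8.32·|sin 130.2°| = 0.40671 m/s.

0.407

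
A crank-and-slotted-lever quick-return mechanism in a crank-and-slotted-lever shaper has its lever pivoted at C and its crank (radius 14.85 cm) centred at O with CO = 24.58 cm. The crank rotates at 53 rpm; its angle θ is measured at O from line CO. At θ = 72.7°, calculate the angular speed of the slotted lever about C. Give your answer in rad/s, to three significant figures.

ω = 5.55 rad/s (from 53 rpm).
Crank pin A relative to C: A = (d + r cosθ, r sinθ); lever angle φ = atan2(r sinθ, d + r cosθ).
Differentiating tanφ: φ̇ = rω(d cosθ + r)/(d² + r² + 2dr cosθ).
d² + r² + 2dr cosθ = |CA|² = 0.104179 m²;  d cosθ + r = +0.22159 m.
|ω_lever| = |0.1485·5.55·+0.22159| / 0.104179 = 1.7531 rad/s.

1.75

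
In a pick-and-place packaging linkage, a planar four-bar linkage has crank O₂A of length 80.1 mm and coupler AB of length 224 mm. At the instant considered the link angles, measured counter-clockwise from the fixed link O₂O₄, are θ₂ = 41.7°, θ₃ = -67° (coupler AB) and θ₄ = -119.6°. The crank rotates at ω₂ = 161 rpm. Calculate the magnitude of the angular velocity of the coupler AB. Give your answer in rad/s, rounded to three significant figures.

2.43

ω₂ = 16.86 rad/s (from 161 rpm).
Differentiating the loop-closure r₂e^{iθ₂}+r₃e^{iθ₃}=r₁+r₄e^{iθ₄} gives r₂ω₂e^{iθ₂}+r₃ω₃e^{iθ₃}=r₄ω₄e^{iθ₄}.
Eliminating the other unknown: ω₃ = r₂ω₂ sin(θ₄−θ₂) / [r₃ sin(θ₃−θ₄)].
Numerator sine = -0.32061; denominator sine = +0.79441.
Result = 0.0801·16.86·(-0.32061) / (0.224·(+0.79441)) = -2.4332 rad/s; magnitude 2.4332 rad/s.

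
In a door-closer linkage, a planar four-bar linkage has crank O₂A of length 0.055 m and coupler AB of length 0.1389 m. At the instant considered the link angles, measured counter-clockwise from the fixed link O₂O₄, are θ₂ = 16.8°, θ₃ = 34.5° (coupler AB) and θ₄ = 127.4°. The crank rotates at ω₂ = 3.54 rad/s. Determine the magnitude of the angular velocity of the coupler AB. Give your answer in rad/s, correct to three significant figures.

1.31

ω₂ = 3.54 rad/s
Differentiating the loop-closure r₂e^{iθ₂}+r₃e^{iθ₃}=r₁+r₄e^{iθ₄} gives r₂ω₂e^{iθ₂}+r₃ω₃e^{iθ₃}=r₄ω₄e^{iθ₄}.
Eliminating the other unknown: ω₃ = r₂ω₂ sin(θ₄−θ₂) / [r₃ sin(θ₃−θ₄)].
Numerator sine = +0.93606; denominator sine = -0.99872.
Result = 0.055·3.54·(+0.93606) / (0.1389·(-0.99872)) = -1.3138 rad/s; magnitude 1.3138 rad/s.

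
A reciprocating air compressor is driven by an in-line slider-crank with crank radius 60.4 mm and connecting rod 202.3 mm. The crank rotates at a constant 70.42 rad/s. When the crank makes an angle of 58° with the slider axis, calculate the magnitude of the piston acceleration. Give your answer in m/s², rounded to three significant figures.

120

ω = 70.42 rad/s
x(θ) = r cosθ + √(L² − r² sin²θ); with ω constant, a = ω²·d²x/dθ².
d²x/dθ² = −r cosθ − r²(cos2θ)/√u − r⁴ sin²2θ/(4u^{3/2}),  u = L² − r² sin²θ = 0.0383016 m².
Substituting r = 0.0604 m, L = 0.2023 m, θ = 58°: d²x/dθ² = -0.024194 m.
a = ω²·d²x/dθ² = (70.42)²·(-0.024194) = -119.98 m/s²;  |a| = 119.98 m/s².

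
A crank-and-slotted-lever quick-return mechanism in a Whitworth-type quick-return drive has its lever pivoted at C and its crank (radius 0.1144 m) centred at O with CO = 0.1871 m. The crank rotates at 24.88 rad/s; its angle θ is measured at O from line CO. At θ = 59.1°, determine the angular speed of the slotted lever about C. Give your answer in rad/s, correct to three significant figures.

ω = 24.88 rad/s
Crank pin A relative to C: A = (d + r cosθ, r sinθ); lever angle φ = atan2(r sinθ, d + r cosθ).
Differentiating tanφ: φ̇ = rω(d cosθ + r)/(d² + r² + 2dr cosθ).
d² + r² + 2dr cosθ = |CA|² = 0.0700777 m²;  d cosθ + r = +0.21048 m.
|ω_lever| = |0.1144·24.88·+0.21048| / 0.0700777 = 8.549 rad/s.

8.55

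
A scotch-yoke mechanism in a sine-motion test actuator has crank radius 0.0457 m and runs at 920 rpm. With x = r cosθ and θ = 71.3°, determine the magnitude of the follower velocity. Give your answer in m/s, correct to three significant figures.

ω = 96.34 rad/s (from 920 rpm).
x = r cosθ ⇒ ẋ = −rω sinθ.
|v| = rω|sinθ| = 0.0457·96.34·|sin 71.3°| = 4.1704 m/s.

4.17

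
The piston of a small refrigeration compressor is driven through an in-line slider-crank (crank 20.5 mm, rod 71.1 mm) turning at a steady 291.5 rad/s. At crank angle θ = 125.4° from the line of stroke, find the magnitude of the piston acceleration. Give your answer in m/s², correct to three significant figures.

1170

ω = 291.5 rad/s
x(θ) = r cosθ + √(L² − r² sin²θ); with ω constant, a = ω²·d²x/dθ².
d²x/dθ² = −r cosθ − r²(cos2θ)/√u − r⁴ sin²2θ/(4u^{3/2}),  u = L² − r² sin²θ = 0.00477598 m².
Substituting r = 0.0205 m, L = 0.0711 m, θ = 125.4°: d²x/dθ² = +0.013756 m.
a = ω²·d²x/dθ² = (291.5)²·(+0.013756) = +1168.9 m/s²;  |a| = 1168.9 m/s².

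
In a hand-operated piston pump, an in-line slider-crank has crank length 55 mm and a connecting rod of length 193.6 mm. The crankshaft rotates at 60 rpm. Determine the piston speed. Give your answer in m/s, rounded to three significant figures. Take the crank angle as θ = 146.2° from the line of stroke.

0.146

ω = 2π·60/60 = 6.283 rad/s
For an in-line slider-crank, x = r cosθ + √(L² − r² sin²θ), so v = −rω sinθ·[1 + r cosθ/√(L² − r² sin²θ)].
With r = 0.055 m, L = 0.1936 m, θ = 146.2°: √(L² − r² sin²θ) = 0.19117 m.
v = −0.055·6.283·0.55630·[1 + 0.055·-0.83098/0.19117] = -0.14628 m/s.
|v| = 0.14628 m/s.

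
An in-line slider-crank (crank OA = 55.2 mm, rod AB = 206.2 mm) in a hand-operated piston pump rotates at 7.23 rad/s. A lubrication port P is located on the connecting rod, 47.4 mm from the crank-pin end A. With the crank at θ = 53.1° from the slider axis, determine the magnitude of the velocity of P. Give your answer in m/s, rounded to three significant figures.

ω = 7.23 rad/s.  Crank-pin speed |V_A| = rω = 0.3991 m/s, perpendicular to OA.
Rod angle: sinφ = −(r/L) sinθ ⇒ φ = -12.361°; ω_rod = −rω cosθ/√(L²−r²sin²θ) = -1.1897 rad/s.
V_P = V_A + ω_rod × AP, with AP = 0.0474 m along the rod.
Components: V_Px = −rω sinθ − a·ω_rod·sinφ = -0.33122 m/s;  V_Py = rω cosθ + a·ω_rod·cosφ = +0.18454 m/s.
|V_P| = √(V_Px² + V_Py²) = 0.37916 m/s.

0.379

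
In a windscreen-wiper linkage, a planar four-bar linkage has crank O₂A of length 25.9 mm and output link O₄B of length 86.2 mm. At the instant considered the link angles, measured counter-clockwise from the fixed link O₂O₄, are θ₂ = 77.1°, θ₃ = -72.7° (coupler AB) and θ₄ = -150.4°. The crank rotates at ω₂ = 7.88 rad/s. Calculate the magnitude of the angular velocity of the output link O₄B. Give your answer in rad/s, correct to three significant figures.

1.22

ω₂ = 7.88 rad/s
Differentiating the loop-closure r₂e^{iθ₂}+r₃e^{iθ₃}=r₁+r₄e^{iθ₄} gives r₂ω₂e^{iθ₂}+r₃ω₃e^{iθ₃}=r₄ω₄e^{iθ₄}.
Eliminating the other unknown: ω₄ = r₂ω₂ sin(θ₂−θ₃) / [r₄ sin(θ₄−θ₃)].
Numerator sine = +0.50302; denominator sine = -0.97705.
Result = 0.0259·7.88·(+0.50302) / (0.0862·(-0.97705)) = -1.219 rad/s; magnitude 1.219 rad/s.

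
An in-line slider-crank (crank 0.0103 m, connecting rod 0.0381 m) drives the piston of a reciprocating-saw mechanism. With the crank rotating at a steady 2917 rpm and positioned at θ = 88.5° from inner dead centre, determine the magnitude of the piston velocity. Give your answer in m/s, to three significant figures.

ω = 2π·2917/60 = 305.5 rad/s
For an in-line slider-crank, x = r cosθ + √(L² − r² sin²θ), so v = −rω sinθ·[1 + r cosθ/√(L² − r² sin²θ)].
With r = 0.0103 m, L = 0.0381 m, θ = 88.5°: √(L² − r² sin²θ) = 0.036682 m.
v = −0.0103·305.5·0.99966·[1 + 0.0103·0.02618/0.036682] = -3.1684 m/s.
|v| = 3.1684 m/s.

3.17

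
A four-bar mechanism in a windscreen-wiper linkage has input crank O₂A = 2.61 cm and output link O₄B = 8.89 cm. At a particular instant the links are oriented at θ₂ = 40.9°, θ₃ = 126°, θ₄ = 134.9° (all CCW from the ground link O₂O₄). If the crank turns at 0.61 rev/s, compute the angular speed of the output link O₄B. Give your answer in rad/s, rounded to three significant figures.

ω₂ = 3.833 rad/s (from 0.61 rev/s).
Differentiating the loop-closure r₂e^{iθ₂}+r₃e^{iθ₃}=r₁+r₄e^{iθ₄} gives r₂ω₂e^{iθ₂}+r₃ω₃e^{iθ₃}=r₄ω₄e^{iθ₄}.
Eliminating the other unknown: ω₄ = r₂ω₂ sin(θ₂−θ₃) / [r₄ sin(θ₄−θ₃)].
Numerator sine = -0.99635; denominator sine = +0.15471.
Result = 0.0261·3.833·(-0.99635) / (0.0889·(+0.15471)) = -7.2467 rad/s; magnitude 7.2467 rad/s.

7.25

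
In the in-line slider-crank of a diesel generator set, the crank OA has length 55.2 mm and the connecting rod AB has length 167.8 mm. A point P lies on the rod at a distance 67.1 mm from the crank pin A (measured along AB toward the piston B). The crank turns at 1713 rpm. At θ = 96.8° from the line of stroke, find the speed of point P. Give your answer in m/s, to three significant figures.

ω = 179.4 rad/s.  Crank-pin speed |V_A| = rω = 9.902 m/s, perpendicular to OA.
Rod angle: sinφ = −(r/L) sinθ ⇒ φ = -19.066°; ω_rod = −rω cosθ/√(L²−r²sin²θ) = +7.3927 rad/s.
V_P = V_A + ω_rod × AP, with AP = 0.0671 m along the rod.
Components: V_Px = −rω sinθ − a·ω_rod·sinφ = -9.6704 m/s;  V_Py = rω cosθ + a·ω_rod·cosφ = -0.7036 m/s.
|V_P| = √(V_Px² + V_Py²) = 9.6959 m/s.

9.70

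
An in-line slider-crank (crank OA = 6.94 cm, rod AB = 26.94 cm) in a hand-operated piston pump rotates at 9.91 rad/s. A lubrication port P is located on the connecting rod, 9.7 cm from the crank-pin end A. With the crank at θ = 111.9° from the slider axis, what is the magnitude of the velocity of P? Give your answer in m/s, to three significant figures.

ω = 9.91 rad/s.  Crank-pin speed |V_A| = rω = 0.68775 m/s, perpendicular to OA.
Rod angle: sinφ = −(r/L) sinθ ⇒ φ = -13.829°; ω_rod = −rω cosθ/√(L²−r²sin²θ) = +0.98063 rad/s.
V_P = V_A + ω_rod × AP, with AP = 0.097 m along the rod.
Components: V_Px = −rω sinθ − a·ω_rod·sinφ = -0.61539 m/s;  V_Py = rω cosθ + a·ω_rod·cosφ = -0.16416 m/s.
|V_P| = √(V_Px² + V_Py²) = 0.63691 m/s.

0.637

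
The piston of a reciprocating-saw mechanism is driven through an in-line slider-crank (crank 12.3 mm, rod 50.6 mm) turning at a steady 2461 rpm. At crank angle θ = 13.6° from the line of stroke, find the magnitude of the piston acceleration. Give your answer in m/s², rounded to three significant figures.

972

ω = 2π·2461/60 = 257.7 rad/s
x(θ) = r cosθ + √(L² − r² sin²θ); with ω constant, a = ω²·d²x/dθ².
d²x/dθ² = −r cosθ − r²(cos2θ)/√u − r⁴ sin²2θ/(4u^{3/2}),  u = L² − r² sin²θ = 0.00255199 m².
Substituting r = 0.0123 m, L = 0.0506 m, θ = 13.6°: d²x/dθ² = -0.014628 m.
a = ω²·d²x/dθ² = (257.7)²·(-0.014628) = -971.55 m/s²;  |a| = 971.55 m/s².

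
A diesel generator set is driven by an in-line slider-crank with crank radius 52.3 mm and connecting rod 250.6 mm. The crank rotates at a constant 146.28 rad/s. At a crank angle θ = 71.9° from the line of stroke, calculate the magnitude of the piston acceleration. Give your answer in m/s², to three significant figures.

156

ω = 146.3 rad/s
x(θ) = r cosθ + √(L² − r² sin²θ); with ω constant, a = ω²·d²x/dθ².
d²x/dθ² = −r cosθ − r²(cos2θ)/√u − r⁴ sin²2θ/(4u^{3/2}),  u = L² − r² sin²θ = 0.0603291 m².
Substituting r = 0.0523 m, L = 0.2506 m, θ = 71.9°: d²x/dθ² = -0.0073059 m.
a = ω²·d²x/dθ² = (146.3)²·(-0.0073059) = -156.33 m/s²;  |a| = 156.33 m/s².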